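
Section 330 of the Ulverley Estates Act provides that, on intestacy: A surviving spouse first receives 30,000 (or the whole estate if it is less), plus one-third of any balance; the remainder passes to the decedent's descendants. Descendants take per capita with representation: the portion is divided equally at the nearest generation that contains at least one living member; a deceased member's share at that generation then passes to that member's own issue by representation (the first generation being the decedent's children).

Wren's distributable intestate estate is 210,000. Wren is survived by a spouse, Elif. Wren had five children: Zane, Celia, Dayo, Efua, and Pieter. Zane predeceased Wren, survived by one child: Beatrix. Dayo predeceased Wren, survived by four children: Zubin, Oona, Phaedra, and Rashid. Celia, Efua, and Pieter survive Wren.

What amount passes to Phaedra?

Elif first takes 30,000, leaving a balance of 180,000. Elif then takes one-third of the balance (60,000), for a total of 90,000. The remaining 120,000 passes to the descendants.
The descendants' portion (120,000) is divided into 5 shares of 24,000: Celia, Efua, and Pieter each take 24,000; Zane's 24,000 share passes to Zane's issue; Dayo's 24,000 share passes to Dayo's issue.
Zane's share (24,000) passes entirely to Beatrix.
Dayo's share (24,000) is divided into 4 shares of 6,000: Zubin, Oona, Phaedra, and Rashid each take 6,000.

Phaedra receives 6,000.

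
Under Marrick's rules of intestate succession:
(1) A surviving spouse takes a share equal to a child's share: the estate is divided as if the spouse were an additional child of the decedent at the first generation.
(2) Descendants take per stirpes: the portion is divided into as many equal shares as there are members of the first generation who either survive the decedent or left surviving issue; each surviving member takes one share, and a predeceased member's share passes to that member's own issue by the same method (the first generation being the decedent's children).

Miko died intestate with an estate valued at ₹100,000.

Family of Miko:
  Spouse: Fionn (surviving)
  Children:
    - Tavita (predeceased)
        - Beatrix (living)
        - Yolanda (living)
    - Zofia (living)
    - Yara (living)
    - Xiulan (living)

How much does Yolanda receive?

Yolanda receives ₹10,000.

The spouse counts as an additional share at the children's level, so there are 5 primary shares of ₹20,000. Fionn takes one such share (₹20,000).
The children's combined portion (₹80,000) is divided into 4 shares of ₹20,000: Zofia, Yara, and Xiulan each take ₹20,000; Tavita's ₹20,000 share passes to Tavita's issue.
Tavita's share (₹20,000) is divided into 2 shares of ₹10,000: Beatrix and Yolanda each take ₹10,000.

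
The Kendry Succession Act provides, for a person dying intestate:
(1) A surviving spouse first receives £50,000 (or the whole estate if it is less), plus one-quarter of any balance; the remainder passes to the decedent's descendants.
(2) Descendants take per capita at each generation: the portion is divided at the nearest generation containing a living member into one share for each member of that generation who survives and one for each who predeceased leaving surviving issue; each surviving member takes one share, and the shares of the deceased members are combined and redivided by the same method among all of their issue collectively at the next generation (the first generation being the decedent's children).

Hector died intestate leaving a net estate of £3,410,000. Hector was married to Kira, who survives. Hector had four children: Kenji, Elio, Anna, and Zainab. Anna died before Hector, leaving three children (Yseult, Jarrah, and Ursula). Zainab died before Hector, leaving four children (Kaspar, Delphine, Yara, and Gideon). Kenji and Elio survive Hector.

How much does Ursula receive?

Kira first takes £50,000, leaving a balance of £3,360,000. Kira then takes one-quarter of the balance (£840,000), for a total of £890,000. The remaining £2,520,000 passes to the descendants.
The descendants' portion (£2,520,000) is divided at the children's generation into 4 shares of £630,000. Kenji and Elio each take £630,000. The 2 shares of the deceased (Anna and Zainab) are combined into a pool of £1,260,000.
That pool (£1,260,000) is divided at the grandchildren's generation equally among Yseult, Jarrah, Ursula, Kaspar, Delphine, Yara, and Gideon: £180,000 each.

Ursula receives £180,000.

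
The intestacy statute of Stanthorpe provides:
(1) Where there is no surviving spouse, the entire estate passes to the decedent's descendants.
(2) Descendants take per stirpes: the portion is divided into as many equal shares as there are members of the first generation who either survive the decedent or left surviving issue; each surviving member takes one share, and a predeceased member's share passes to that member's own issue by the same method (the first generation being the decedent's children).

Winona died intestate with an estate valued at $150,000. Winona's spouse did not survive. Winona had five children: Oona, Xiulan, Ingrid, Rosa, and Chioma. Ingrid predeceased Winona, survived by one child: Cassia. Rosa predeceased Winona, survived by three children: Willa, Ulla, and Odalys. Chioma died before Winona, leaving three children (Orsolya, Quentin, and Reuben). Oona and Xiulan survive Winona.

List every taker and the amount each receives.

Oona: $30,000; Xiulan: $30,000; Cassia: $30,000; Willa: $10,000; Ulla: $10,000; Odalys: $10,000; Orsolya: $10,000; Quentin: $10,000; Reuben: $10,000

The entire $150,000 passes to the descendants.
That amount ($150,000) is divided into 5 shares of $30,000: Oona and Xiulan each take $30,000; Ingrid's $30,000 share passes to Ingrid's issue; Rosa's $30,000 share passes to Rosa's issue; Chioma's $30,000 share passes to Chioma's issue.
Ingrid's share ($30,000) passes entirely to Cassia.
Rosa's share ($30,000) is divided into 3 shares of $10,000: Willa, Ulla, and Odalys each take $10,000.
Chioma's share ($30,000) is divided into 3 shares of $10,000: Orsolya, Quentin, and Reuben each take $10,000.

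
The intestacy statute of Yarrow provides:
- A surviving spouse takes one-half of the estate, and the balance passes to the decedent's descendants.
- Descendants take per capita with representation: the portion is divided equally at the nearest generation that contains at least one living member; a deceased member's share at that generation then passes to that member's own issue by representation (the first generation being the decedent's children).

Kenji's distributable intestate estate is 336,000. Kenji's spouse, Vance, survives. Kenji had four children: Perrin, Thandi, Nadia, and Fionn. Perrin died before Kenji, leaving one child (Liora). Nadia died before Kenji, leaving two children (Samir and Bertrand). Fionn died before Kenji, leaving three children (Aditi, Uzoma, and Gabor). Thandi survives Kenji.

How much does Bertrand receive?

Vance takes one-half of 336,000 = 168,000. The remaining 168,000 passes to the descendants.
The descendants' portion (168,000) is divided into 4 shares of 42,000: Thandi takes 42,000; Perrin's 42,000 share passes to Perrin's issue; Nadia's 42,000 share passes to Nadia's issue; Fionn's 42,000 share passes to Fionn's issue.
Perrin's share (42,000) passes entirely to Liora.
Nadia's share (42,000) is divided into 2 shares of 21,000: Samir and Bertrand each take 21,000.
Fionn's share (42,000) is divided into 3 shares of 14,000: Aditi, Uzoma, and Gabor each take 14,000.

Bertrand receives 21,000.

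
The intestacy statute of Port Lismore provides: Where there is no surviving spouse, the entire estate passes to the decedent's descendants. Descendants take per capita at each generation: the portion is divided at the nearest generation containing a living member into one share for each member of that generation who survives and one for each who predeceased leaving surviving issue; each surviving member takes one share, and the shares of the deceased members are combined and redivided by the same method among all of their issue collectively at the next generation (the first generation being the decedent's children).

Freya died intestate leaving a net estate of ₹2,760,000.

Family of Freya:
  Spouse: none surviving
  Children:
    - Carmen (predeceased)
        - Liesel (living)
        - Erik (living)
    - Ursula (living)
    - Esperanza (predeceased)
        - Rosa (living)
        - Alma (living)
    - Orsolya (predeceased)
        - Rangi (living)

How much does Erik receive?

Erik receives ₹414,000.

The entire ₹2,760,000 passes to the descendants.
That amount (₹2,760,000) is divided at the children's generation into 4 shares of ₹690,000. Ursula takes ₹690,000. The 3 shares of the deceased (Carmen, Esperanza, and Orsolya) are combined into a pool of ₹2,070,000.
That pool (₹2,070,000) is divided at the grandchildren's generation equally among Liesel, Erik, Rosa, Alma, and Rangi: ₹414,000 each.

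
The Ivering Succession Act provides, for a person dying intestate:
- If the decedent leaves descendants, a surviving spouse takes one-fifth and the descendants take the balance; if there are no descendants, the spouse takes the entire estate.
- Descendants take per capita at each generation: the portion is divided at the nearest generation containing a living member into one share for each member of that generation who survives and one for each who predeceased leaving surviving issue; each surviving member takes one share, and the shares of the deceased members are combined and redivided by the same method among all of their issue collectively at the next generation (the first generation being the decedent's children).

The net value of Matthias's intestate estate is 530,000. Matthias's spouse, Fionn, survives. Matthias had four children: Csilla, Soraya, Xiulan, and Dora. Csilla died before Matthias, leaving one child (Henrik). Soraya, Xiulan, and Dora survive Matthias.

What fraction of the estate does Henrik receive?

Henrik receives 1/5 of the estate.

Fionn takes one-fifth of 530,000 = 106,000. The remaining 424,000 passes to the descendants.
The descendants' portion (424,000) is divided at the children's generation into 4 shares of 106,000. Soraya, Xiulan, and Dora each take 106,000. The remaining share for the deceased Csilla (106,000) is carried to the next generation.
That pool (106,000) passes entirely to Henrik, the sole taker at the grandchildren's generation.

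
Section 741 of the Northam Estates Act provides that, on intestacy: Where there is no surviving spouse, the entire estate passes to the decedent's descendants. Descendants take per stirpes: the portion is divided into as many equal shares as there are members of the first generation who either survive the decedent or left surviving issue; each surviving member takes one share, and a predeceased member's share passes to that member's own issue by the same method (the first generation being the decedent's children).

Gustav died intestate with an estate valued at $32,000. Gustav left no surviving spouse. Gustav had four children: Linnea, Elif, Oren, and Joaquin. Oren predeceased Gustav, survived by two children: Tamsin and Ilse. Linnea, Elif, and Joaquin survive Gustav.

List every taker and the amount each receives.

Linnea: $8,000; Elif: $8,000; Tamsin: $4,000; Ilse: $4,000; Joaquin: $8,000

The entire $32,000 passes to the descendants.
That amount ($32,000) is divided into 4 shares of $8,000: Linnea, Elif, and Joaquin each take $8,000; Oren's $8,000 share passes to Oren's issue.
Oren's share ($8,000) is divided into 2 shares of $4,000: Tamsin and Ilse each take $4,000.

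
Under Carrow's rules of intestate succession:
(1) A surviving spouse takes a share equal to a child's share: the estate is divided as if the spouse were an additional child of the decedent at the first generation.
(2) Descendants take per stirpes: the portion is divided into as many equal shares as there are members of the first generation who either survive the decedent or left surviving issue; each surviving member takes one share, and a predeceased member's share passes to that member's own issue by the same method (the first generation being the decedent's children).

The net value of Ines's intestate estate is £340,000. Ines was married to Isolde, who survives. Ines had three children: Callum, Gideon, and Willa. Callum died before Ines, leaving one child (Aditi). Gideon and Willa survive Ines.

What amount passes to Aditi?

The spouse counts as an additional share at the children's level, so there are 4 primary shares of £85,000. Isolde takes one such share (£85,000).
The children's combined portion (£255,000) is divided into 3 shares of £85,000: Gideon and Willa each take £85,000; Callum's £85,000 share passes to Callum's issue.
Callum's share (£85,000) passes entirely to Aditi.

Aditi receives £85,000.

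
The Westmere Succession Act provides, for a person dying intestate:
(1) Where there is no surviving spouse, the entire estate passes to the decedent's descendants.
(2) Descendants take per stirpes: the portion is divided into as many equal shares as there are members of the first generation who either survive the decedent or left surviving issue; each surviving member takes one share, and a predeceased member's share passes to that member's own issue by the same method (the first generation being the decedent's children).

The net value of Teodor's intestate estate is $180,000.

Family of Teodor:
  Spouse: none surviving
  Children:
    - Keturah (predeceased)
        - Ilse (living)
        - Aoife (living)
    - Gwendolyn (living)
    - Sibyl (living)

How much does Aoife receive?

Aoife receives $30,000.

The entire $180,000 passes to the descendants.
That amount ($180,000) is divided into 3 shares of $60,000: Gwendolyn and Sibyl each take $60,000; Keturah's $60,000 share passes to Keturah's issue.
Keturah's share ($60,000) is divided into 2 shares of $30,000: Ilse and Aoife each take $30,000.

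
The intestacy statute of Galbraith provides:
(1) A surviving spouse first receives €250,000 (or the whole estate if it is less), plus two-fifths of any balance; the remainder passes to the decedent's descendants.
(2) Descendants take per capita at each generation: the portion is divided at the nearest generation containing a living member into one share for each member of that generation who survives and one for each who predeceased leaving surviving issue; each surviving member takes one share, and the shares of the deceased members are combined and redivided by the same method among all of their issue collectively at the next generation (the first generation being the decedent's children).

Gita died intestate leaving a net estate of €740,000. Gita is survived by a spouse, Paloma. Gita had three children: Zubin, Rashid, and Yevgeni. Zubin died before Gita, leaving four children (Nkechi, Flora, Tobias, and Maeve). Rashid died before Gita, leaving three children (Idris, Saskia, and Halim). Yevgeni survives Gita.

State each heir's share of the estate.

Paloma first takes €250,000, leaving a balance of €490,000. Paloma then takes two-fifths of the balance (€196,000), for a total of €446,000. The remaining €294,000 passes to the descendants.
The descendants' portion (€294,000) is divided at the children's generation into 3 shares of €98,000. Yevgeni takes €98,000. The 2 shares of the deceased (Zubin and Rashid) are combined into a pool of €196,000.
That pool (€196,000) is divided at the grandchildren's generation equally among Nkechi, Flora, Tobias, Maeve, Idris, Saskia, and Halim: €28,000 each.

Paloma: €446,000; Nkechi: €28,000; Flora: €28,000; Tobias: €28,000; Maeve: €28,000; Idris: €28,000; Saskia: €28,000; Halim: €28,000; Yevgeni: €98,000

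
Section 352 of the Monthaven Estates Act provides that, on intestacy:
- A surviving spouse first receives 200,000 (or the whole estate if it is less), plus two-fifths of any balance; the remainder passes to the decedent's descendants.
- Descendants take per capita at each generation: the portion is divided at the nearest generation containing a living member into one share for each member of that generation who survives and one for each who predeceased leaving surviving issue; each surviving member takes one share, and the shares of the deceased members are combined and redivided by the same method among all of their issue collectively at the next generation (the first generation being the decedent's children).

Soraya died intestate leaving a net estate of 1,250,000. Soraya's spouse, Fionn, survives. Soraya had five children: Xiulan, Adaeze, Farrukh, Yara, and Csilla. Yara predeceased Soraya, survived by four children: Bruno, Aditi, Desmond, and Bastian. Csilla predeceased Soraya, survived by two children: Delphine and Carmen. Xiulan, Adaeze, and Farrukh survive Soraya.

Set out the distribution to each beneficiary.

Fionn: 620,000; Xiulan: 126,000; Adaeze: 126,000; Farrukh: 126,000; Bruno: 42,000; Aditi: 42,000; Desmond: 42,000; Bastian: 42,000; Delphine: 42,000; Carmen: 42,000

Fionn first takes 200,000, leaving a balance of 1,050,000. Fionn then takes two-fifths of the balance (420,000), for a total of 620,000. The remaining 630,000 passes to the descendants.
The descendants' portion (630,000) is divided at the children's generation into 5 shares of 126,000. Xiulan, Adaeze, and Farrukh each take 126,000. The 2 shares of the deceased (Yara and Csilla) are combined into a pool of 252,000.
That pool (252,000) is divided at the grandchildren's generation equally among Bruno, Aditi, Desmond, Bastian, Delphine, and Carmen: 42,000 each.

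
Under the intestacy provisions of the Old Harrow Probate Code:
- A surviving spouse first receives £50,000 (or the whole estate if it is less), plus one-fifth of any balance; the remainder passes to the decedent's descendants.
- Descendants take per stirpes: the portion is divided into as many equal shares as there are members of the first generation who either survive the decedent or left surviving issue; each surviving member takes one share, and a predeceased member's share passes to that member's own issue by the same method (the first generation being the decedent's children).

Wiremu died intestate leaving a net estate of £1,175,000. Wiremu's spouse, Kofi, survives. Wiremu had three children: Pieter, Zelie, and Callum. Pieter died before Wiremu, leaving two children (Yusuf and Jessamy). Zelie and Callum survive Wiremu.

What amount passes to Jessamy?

Kofi first takes £50,000, leaving a balance of £1,125,000. Kofi then takes one-fifth of the balance (£225,000), for a total of £275,000. The remaining £900,000 passes to the descendants.
The descendants' portion (£900,000) is divided into 3 shares of £300,000: Zelie and Callum each take £300,000; Pieter's £300,000 share passes to Pieter's issue.
Pieter's share (£300,000) is divided into 2 shares of £150,000: Yusuf and Jessamy each take £150,000.

Jessamy receives £150,000.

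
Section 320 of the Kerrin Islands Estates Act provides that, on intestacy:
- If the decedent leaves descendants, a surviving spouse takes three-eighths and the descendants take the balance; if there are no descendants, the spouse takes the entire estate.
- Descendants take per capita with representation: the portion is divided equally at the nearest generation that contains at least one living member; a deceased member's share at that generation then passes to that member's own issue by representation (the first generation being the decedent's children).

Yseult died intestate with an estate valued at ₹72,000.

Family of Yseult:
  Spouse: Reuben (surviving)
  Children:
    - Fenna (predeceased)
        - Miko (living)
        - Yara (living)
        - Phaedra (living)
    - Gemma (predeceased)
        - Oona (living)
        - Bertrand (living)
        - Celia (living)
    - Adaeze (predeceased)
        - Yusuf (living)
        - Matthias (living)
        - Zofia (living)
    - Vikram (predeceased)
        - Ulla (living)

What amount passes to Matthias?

Matthias receives ₹4,500.

Reuben takes three-eighths of ₹72,000 = ₹27,000. The remaining ₹45,000 passes to the descendants.
No child survives, so the initial division is made at the grandchildren's generation.
The descendants' portion (₹45,000) is divided into 10 shares of ₹4,500: Miko, Yara, Phaedra, Oona, Bertrand, Celia, Yusuf, Matthias, Zofia, and Ulla each take ₹4,500.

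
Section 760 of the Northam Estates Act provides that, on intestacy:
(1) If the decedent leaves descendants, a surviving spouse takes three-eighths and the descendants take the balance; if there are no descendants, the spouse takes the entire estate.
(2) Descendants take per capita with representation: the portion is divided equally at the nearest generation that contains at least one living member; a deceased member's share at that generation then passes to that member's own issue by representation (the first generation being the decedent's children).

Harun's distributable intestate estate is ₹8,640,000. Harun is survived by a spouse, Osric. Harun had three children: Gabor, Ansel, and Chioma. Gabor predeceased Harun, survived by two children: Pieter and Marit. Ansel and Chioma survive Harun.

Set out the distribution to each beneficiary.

Osric: ₹3,240,000; Pieter: ₹900,000; Marit: ₹900,000; Ansel: ₹1,800,000; Chioma: ₹1,800,000

Osric takes three-eighths of ₹8,640,000 = ₹3,240,000. The remaining ₹5,400,000 passes to the descendants.
The descendants' portion (₹5,400,000) is divided into 3 shares of ₹1,800,000: Ansel and Chioma each take ₹1,800,000; Gabor's ₹1,800,000 share passes to Gabor's issue.
Gabor's share (₹1,800,000) is divided into 2 shares of ₹900,000: Pieter and Marit each take ₹900,000.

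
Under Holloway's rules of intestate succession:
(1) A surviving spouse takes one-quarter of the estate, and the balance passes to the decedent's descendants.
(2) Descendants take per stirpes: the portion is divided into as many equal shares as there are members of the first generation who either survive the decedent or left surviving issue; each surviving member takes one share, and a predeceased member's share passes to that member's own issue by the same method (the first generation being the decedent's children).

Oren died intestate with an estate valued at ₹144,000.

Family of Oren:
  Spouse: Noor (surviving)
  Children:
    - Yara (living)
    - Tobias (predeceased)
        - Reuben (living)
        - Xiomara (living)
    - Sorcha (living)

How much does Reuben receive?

Noor takes one-quarter of ₹144,000 = ₹36,000. The remaining ₹108,000 passes to the descendants.
The descendants' portion (₹108,000) is divided into 3 shares of ₹36,000: Yara and Sorcha each take ₹36,000; Tobias's ₹36,000 share passes to Tobias's issue.
Tobias's share (₹36,000) is divided into 2 shares of ₹18,000: Reuben and Xiomara each take ₹18,000.

Reuben receives ₹18,000.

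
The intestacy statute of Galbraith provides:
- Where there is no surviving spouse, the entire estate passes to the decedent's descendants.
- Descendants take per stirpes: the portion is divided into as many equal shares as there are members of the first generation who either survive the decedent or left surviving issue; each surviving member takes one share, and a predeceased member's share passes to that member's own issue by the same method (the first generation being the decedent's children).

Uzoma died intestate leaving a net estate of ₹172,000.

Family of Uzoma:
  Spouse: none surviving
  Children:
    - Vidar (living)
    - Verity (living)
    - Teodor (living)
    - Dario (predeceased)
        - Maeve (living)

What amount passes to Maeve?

The entire ₹172,000 passes to the descendants.
That amount (₹172,000) is divided into 4 shares of ₹43,000: Vidar, Verity, and Teodor each take ₹43,000; Dario's ₹43,000 share passes to Dario's issue.
Dario's share (₹43,000) passes entirely to Maeve.

Maeve receives ₹43,000.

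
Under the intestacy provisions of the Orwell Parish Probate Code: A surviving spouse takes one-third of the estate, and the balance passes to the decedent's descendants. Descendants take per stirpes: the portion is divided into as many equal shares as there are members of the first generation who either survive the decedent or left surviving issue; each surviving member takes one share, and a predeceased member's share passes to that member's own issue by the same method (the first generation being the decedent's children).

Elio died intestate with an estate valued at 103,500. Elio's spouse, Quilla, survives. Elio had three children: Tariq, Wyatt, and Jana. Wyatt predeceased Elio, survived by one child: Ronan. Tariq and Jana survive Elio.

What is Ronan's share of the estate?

Quilla takes one-third of 103,500 = 34,500. The remaining 69,000 passes to the descendants.
The descendants' portion (69,000) is divided into 3 shares of 23,000: Tariq and Jana each take 23,000; Wyatt's 23,000 share passes to Wyatt's issue.
Wyatt's share (23,000) passes entirely to Ronan.

Ronan receives 23,000.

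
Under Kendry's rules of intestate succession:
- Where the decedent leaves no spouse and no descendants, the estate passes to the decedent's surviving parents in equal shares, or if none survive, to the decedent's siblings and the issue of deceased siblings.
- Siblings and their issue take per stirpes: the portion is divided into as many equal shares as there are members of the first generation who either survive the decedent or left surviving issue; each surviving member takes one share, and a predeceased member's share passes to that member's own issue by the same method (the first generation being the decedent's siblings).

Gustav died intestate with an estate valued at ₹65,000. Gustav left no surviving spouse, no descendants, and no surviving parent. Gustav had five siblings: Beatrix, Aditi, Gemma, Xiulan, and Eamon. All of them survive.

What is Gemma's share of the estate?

Gemma receives ₹13,000.

The entire ₹65,000 passes to the siblings and their issue.
That amount (₹65,000) is divided into 5 shares of ₹13,000: Beatrix, Aditi, Gemma, Xiulan, and Eamon each take ₹13,000.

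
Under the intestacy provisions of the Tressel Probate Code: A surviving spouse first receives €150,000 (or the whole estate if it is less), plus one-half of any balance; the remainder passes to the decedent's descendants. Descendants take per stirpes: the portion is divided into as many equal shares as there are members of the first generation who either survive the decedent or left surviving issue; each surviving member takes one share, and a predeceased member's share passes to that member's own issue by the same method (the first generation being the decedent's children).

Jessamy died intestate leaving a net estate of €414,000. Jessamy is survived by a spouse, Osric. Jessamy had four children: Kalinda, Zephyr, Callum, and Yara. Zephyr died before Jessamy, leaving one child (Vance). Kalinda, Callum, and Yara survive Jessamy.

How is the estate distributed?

Osric first takes €150,000, leaving a balance of €264,000. Osric then takes one-half of the balance (€132,000), for a total of €282,000. The remaining €132,000 passes to the descendants.
The descendants' portion (€132,000) is divided into 4 shares of €33,000: Kalinda, Callum, and Yara each take €33,000; Zephyr's €33,000 share passes to Zephyr's issue.
Zephyr's share (€33,000) passes entirely to Vance.

Osric: €282,000; Kalinda: €33,000; Vance: €33,000; Callum: €33,000; Yara: €33,000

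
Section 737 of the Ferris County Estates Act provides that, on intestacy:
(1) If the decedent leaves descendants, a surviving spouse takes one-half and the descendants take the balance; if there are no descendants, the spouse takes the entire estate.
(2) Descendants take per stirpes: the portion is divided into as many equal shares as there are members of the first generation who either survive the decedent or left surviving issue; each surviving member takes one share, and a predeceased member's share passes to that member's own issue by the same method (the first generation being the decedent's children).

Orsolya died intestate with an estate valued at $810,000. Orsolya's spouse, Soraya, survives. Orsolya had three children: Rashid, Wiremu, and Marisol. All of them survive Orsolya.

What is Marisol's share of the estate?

Marisol receives $135,000.

Soraya takes one-half of $810,000 = $405,000. The remaining $405,000 passes to the descendants.
The descendants' portion ($405,000) is divided into 3 shares of $135,000: Rashid, Wiremu, and Marisol each take $135,000.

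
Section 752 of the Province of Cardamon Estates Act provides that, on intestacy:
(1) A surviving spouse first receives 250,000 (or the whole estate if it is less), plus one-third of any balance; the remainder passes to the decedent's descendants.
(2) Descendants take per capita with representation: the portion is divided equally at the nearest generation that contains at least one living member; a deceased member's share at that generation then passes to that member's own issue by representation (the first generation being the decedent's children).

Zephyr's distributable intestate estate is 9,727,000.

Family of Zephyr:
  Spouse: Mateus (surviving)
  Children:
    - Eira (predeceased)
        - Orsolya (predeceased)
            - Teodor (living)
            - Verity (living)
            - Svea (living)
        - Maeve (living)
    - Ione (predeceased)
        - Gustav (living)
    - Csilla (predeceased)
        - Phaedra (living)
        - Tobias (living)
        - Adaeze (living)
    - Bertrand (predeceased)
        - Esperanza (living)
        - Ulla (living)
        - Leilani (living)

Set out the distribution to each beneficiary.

Mateus first takes 250,000, leaving a balance of 9,477,000. Mateus then takes one-third of the balance (3,159,000), for a total of 3,409,000. The remaining 6,318,000 passes to the descendants.
No child survives, so the initial division is made at the grandchildren's generation.
The descendants' portion (6,318,000) is divided into 9 shares of 702,000: Maeve, Gustav, Phaedra, Tobias, Adaeze, Esperanza, Ulla, and Leilani each take 702,000; Orsolya's 702,000 share passes to Orsolya's issue.
Orsolya's share (702,000) is divided into 3 shares of 234,000: Teodor, Verity, and Svea each take 234,000.

Mateus: 3,409,000; Teodor: 234,000; Verity: 234,000; Svea: 234,000; Maeve: 702,000; Gustav: 702,000; Phaedra: 702,000; Tobias: 702,000; Adaeze: 702,000; Esperanza: 702,000; Ulla: 702,000; Leilani: 702,000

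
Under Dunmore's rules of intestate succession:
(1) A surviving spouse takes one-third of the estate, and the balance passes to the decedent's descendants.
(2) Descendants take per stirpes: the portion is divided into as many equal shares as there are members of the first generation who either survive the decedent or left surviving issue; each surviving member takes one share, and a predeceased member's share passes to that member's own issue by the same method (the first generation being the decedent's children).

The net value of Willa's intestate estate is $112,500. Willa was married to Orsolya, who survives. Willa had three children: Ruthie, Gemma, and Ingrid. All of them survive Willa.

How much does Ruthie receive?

Ruthie receives $25,000.

Orsolya takes one-third of $112,500 = $37,500. The remaining $75,000 passes to the descendants.
The descendants' portion ($75,000) is divided into 3 shares of $25,000: Ruthie, Gemma, and Ingrid each take $25,000.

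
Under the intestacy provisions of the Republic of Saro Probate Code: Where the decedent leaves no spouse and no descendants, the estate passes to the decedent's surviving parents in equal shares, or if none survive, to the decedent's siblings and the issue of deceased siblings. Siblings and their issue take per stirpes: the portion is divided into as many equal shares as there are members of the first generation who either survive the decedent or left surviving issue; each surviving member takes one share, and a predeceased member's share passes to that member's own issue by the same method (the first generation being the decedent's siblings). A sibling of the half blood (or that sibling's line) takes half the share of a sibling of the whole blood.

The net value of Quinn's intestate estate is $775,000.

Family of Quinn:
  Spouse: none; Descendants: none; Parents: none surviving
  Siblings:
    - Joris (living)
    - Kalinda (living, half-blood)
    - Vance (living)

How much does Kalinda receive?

The entire $775,000 passes to the siblings and their issue.
Counting each half-blood sibling's line as half a unit, there are 5/2 units in $775,000, so one unit is $310,000. Whole-blood lines (Joris and Vance) take $310,000 each; half-blood lines (Kalinda) take $155,000 each.

Kalinda receives $155,000.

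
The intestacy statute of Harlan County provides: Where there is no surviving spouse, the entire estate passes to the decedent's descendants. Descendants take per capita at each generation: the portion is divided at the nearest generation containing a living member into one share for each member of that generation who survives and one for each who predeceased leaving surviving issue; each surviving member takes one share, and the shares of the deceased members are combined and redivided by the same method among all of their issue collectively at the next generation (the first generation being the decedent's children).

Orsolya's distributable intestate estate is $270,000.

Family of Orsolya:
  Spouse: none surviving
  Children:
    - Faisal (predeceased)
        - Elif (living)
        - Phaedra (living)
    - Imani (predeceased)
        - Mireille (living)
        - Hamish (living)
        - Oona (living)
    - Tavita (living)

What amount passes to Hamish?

The entire $270,000 passes to the descendants.
That amount ($270,000) is divided at the children's generation into 3 shares of $90,000. Tavita takes $90,000. The 2 shares of the deceased (Faisal and Imani) are combined into a pool of $180,000.
That pool ($180,000) is divided at the grandchildren's generation equally among Elif, Phaedra, Mireille, Hamish, and Oona: $36,000 each.

Hamish receives $36,000.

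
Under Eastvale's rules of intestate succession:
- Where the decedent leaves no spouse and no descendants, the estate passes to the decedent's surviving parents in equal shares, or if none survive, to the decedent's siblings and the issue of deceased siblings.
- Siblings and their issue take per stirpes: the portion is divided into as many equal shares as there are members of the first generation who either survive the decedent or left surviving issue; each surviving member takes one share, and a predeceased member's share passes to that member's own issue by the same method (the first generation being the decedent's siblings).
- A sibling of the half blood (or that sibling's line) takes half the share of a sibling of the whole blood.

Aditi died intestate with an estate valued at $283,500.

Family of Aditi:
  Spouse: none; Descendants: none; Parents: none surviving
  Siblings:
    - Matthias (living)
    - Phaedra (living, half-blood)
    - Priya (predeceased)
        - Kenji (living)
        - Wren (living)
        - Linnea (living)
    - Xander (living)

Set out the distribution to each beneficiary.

Matthias: $81,000; Phaedra: $40,500; Kenji: $27,000; Wren: $27,000; Linnea: $27,000; Xander: $81,000

The entire $283,500 passes to the siblings and their issue.
Counting each half-blood sibling's line as half a unit, there are 7/2 units in $283,500, so one unit is $81,000. Whole-blood lines (Matthias, Priya, and Xander) take $81,000 each; half-blood lines (Phaedra) take $40,500 each.
Priya's share ($81,000) is divided into 3 shares of $27,000: Kenji, Wren, and Linnea each take $27,000.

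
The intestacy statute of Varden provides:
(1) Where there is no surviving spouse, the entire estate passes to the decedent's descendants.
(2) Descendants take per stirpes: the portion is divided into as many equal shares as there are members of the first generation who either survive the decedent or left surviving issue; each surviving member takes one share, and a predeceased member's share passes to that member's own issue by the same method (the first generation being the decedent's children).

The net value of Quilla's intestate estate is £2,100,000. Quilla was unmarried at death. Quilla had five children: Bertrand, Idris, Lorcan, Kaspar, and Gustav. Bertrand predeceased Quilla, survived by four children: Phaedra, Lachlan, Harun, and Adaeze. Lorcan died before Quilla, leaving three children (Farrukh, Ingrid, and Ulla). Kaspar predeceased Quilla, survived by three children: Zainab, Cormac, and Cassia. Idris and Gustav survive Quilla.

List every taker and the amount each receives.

Phaedra: £105,000; Lachlan: £105,000; Harun: £105,000; Adaeze: £105,000; Idris: £420,000; Farrukh: £140,000; Ingrid: £140,000; Ulla: £140,000; Zainab: £140,000; Cormac: £140,000; Cassia: £140,000; Gustav: £420,000

The entire £2,100,000 passes to the descendants.
That amount (£2,100,000) is divided into 5 shares of £420,000: Idris and Gustav each take £420,000; Bertrand's £420,000 share passes to Bertrand's issue; Lorcan's £420,000 share passes to Lorcan's issue; Kaspar's £420,000 share passes to Kaspar's issue.
Bertrand's share (£420,000) is divided into 4 shares of £105,000: Phaedra, Lachlan, Harun, and Adaeze each take £105,000.
Lorcan's share (£420,000) is divided into 3 shares of £140,000: Farrukh, Ingrid, and Ulla each take £140,000.
Kaspar's share (£420,000) is divided into 3 shares of £140,000: Zainab, Cormac, and Cassia each take £140,000.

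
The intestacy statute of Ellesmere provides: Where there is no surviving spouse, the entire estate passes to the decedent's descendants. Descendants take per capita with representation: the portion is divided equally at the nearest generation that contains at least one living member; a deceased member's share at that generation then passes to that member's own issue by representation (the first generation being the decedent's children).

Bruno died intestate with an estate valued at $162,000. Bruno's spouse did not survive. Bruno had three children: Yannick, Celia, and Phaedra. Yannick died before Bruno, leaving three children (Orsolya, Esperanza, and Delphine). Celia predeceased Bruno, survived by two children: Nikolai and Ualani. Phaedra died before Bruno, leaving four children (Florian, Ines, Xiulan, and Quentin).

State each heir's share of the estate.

Orsolya: $18,000; Esperanza: $18,000; Delphine: $18,000; Nikolai: $18,000; Ualani: $18,000; Florian: $18,000; Ines: $18,000; Xiulan: $18,000; Quentin: $18,000

The entire $162,000 passes to the descendants.
No child survives, so the initial division is made at the grandchildren's generation.
That amount ($162,000) is divided into 9 shares of $18,000: Orsolya, Esperanza, Delphine, Nikolai, Ualani, Florian, Ines, Xiulan, and Quentin each take $18,000.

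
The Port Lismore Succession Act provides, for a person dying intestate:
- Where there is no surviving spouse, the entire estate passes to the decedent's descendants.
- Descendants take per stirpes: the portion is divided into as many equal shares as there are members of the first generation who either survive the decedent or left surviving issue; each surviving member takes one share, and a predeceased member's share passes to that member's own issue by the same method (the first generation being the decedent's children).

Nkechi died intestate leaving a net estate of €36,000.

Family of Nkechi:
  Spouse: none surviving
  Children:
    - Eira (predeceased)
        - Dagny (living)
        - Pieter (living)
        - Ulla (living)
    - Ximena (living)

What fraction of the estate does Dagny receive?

The entire €36,000 passes to the descendants.
That amount (€36,000) is divided into 2 shares of €18,000: Ximena takes €18,000; Eira's €18,000 share passes to Eira's issue.
Eira's share (€18,000) is divided into 3 shares of €6,000: Dagny, Pieter, and Ulla each take €6,000.

Dagny receives 1/6 of the estate.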